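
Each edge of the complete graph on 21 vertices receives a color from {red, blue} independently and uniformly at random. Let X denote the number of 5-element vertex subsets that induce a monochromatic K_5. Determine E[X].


Let X = Σ_S X_S over the C(21, 5) = 20349 subsets S of size 5, where X_S = 1 if the K_5 on S is monochromatic.
For a fixed S, the K_5 on S has C(5, 2) = 10 edges. P[all 10 edges red] = (1/2)^10, and likewise for blue, so P[monochromatic] = 2·(1/2)^10 = 2^{1 − 10} = 1/512.
By linearity of expectation: E[X] = C(21, 5) · 2^{1 − 10} = 20349 · 1/512 = 20349/512.
Numerically: E[X] ≈ 39.7441.

E[X] = C(21,5)·2^(1−C(5,2)) = 20349/512 ≈ 39.7441.


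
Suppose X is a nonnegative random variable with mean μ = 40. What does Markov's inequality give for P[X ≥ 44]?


μ = E[X] = 40, a = 44.
Markov: P[X ≥ 44] ≤ μ/a = (40)/44 = 10/11.
Numerically: ≈ 0.909.
(Since a = 44 > μ = 40.000, the bound 10/11 is < 1 and informative.)

P[X ≥ 44] ≤ 10/11 ≈ 0.909.


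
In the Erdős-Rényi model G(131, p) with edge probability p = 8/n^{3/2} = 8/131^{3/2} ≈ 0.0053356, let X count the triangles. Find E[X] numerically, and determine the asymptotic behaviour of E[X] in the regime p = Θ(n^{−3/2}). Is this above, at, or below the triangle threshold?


Number of potential triangles: C(131, 3) = 366145.
Each occurs with probability p³ ≈ (0.0053356)³ ≈ 1.5189698e-07.
By linearity: E[X] = C(131, 3)·p³ ≈ 366145 · 1.5189698e-07 ≈ 0.05562.
Since α = 3/2 > 1, p = c/n^{3/2} = o(1/n) is below the triangle threshold p ~ 1/n. Asymptotically E[X] ~ (c³/6)·n^{3(1−α)} = (8³/6)·n^{-1.5} → 0, so by Markov's inequality G has no triangles w.h.p.

E[X] ≈ 0.05562; in regime p = Θ(1/n^{3/2}) E[X] tends to 0 (below the triangle threshold p ~ 1/n).


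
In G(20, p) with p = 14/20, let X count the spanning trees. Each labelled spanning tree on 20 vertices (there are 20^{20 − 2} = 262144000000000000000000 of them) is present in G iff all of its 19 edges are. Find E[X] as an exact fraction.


K_20 has 20^{20 − 2} = 262144000000000000000000 labelled spanning trees.
For each such spanning tree H, let X_H = 1 if all 19 edges of H are present in G. Then P[X_H = 1] = p^{19} = (7/10)^{19} = 11398895185373143/10000000000000000000.
By linearity of expectation: E[X] = Σ_H E[X_H] = 262144000000000000000000 · p^{19} = 262144000000000000000000 · 11398895185373143/10000000000000000000 = 1494075989737228599296/5.
Numerically: E[X] ≈ 2.9882e+20.

E[X] = 262144000000000000000000 · (7/10)^{19} = 1494075989737228599296/5 ≈ 2.9882e+20.


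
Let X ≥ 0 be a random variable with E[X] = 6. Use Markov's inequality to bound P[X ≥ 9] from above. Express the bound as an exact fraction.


μ = E[X] = 6, a = 9.
Markov: P[X ≥ 9] ≤ μ/a = (6)/9 = 2/3.
Numerically: ≈ 0.6667.
(Since a = 9 > μ = 6.0000, the bound 2/3 is < 1 and informative.)

P[X ≥ 9] ≤ 2/3 ≈ 0.6667.


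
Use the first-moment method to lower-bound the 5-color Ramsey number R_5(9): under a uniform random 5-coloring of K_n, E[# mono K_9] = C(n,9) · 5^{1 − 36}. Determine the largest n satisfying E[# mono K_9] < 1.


We need C(n, 9) · 5^{1 − 36} < 1, i.e. C(n, 9) < 5^{36 − 1} = 2910383045673370361328125.
Check values of n near the boundary:
  n = 2170: C(2170, 9) = 2891746779868845075610510; 2891746779868845075610510 < 2910383045673370361328125? YES
  n = 2171: C(2171, 9) = 2903784578674959601827205; 2903784578674959601827205 < 2910383045673370361328125? YES
  n = 2172: C(2172, 9) = 2915866900084148060642020; 2915866900084148060642020 < 2910383045673370361328125? NO
  n = 2173: C(2173, 9) = 2927993888115921319674265; 2927993888115921319674265 < 2910383045673370361328125? NO
The largest n with C(n, 9) < 2910383045673370361328125 is n = 2171 (where E[X] = 580756915734991920365441/582076609134674072265625 ≈ 0.9977). Hence R_5(9) > 2171, i.e. R_5(9) ≥ 2172.

Largest n = 2171; hence R_5(9) > 2171.


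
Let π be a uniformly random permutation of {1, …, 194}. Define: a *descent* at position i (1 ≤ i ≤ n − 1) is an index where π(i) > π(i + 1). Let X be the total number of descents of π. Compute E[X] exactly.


Write X = Σ X_I over i = 1, …, 193, with X_I the indicator of one descent.
There are 193 indicators.
For each fixed i, the pair (π(i), π(i+1)) is a uniformly random ordered pair of distinct values from {1, …, 194}; by symmetry P[π(i) > π(i+1)] = 1/2.
By linearity: E[X] = 193 · (1/2) = (194 − 1) · (1/2) = 193/2 ≈ 96.500000.

E[X] = 193/2 = 96.500000.


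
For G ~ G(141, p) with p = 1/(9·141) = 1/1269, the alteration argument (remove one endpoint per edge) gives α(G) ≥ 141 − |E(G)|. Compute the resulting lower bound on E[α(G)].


E[|E(G)|] = C(141, 2)·p = 9870 · (1/1269) = 70/9.
E[α(G)] ≥ n − E[|E(G)|] = 141 − 70/9 = 1199/9.
Numerically: ≈ 133.22222.
(This is only a lower bound; the true E[α(G)] may be larger.)

E[α(G)] ≥ 1199/9 ≈ 133.22222.


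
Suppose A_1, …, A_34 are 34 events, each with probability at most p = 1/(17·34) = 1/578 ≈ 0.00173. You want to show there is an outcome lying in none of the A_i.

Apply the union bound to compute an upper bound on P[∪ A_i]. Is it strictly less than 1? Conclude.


Union bound: P[∪_{i=1}^{34} A_i] ≤ Σ_i P[A_i] ≤ 34·p = 34·(1/578) = 1/17.
Numerically: 1/17 ≈ 0.05882.
Is 1/17 < 1? YES.
Since P[∪ A_i] ≤ 1/17 < 1, the complement has P[∩ A_i^c] ≥ 1 − 1/17 = 16/17 > 0, so some outcome avoids every A_i.

34·p = 1/17 ≈ 0.05882; existence CERTIFIED by the union bound.


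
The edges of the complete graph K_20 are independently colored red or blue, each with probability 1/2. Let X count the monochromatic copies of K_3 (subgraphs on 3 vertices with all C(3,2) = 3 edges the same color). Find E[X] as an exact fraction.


Let X = Σ_S X_S over the C(20, 3) = 1140 subsets S of size 3, where X_S = 1 if the K_3 on S is monochromatic.
For a fixed S, the K_3 on S has C(3, 2) = 3 edges. P[all 3 edges red] = (1/2)^3, and likewise for blue, so P[monochromatic] = 2·(1/2)^3 = 2^{1 − 3} = 1/4.
Summing: E[X] = C(20, 3) · 2^{1 − 3} = 1140 · 1/4 = 285.
Numerically: E[X] ≈ 285.000.

E[X] = C(20,3)·2^(1−C(3,2)) = 285 ≈ 285.000.


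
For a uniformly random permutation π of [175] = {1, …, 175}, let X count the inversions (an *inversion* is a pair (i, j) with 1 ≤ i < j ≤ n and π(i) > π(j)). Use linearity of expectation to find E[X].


Write X = Σ X_I over the C(175, 2) = 15225 pairs i < j, with X_I the indicator of one inversion.
There are 15225 indicators.
For each fixed pair i < j, the values π(i) and π(j) are two distinct elements of {1, …, 175} in uniformly random order; by symmetry P[π(i) > π(j)] = 1/2.
By linearity: E[X] = 15225 · (1/2) = C(175, 2) · (1/2) = 15225/2 = 15225/2 ≈ 7612.5000.

E[X] = 15225/2 = 7612.5000.


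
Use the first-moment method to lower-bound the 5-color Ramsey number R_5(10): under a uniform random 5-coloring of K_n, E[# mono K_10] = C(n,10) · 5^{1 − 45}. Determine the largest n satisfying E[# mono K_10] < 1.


We need C(n, 10) · 5^{1 − 45} < 1, i.e. C(n, 10) < 5^{45 − 1} = 5684341886080801486968994140625.
Check values of n near the boundary:
  n = 5390: C(5390, 10) = 5655833965919099070255434039753; 5655833965919099070255434039753 < 5684341886080801486968994140625? YES
  n = 5391: C(5391, 10) = 5666344714787188828795213697883; 5666344714787188828795213697883 < 5684341886080801486968994140625? YES
  n = 5392: C(5392, 10) = 5676873040158402483252283957448; 5676873040158402483252283957448 < 5684341886080801486968994140625? YES
  n = 5393: C(5393, 10) = 5687418968154238267170642278008; 5687418968154238267170642278008 < 5684341886080801486968994140625? NO
The largest n with C(n, 10) < 5684341886080801486968994140625 is n = 5392 (where E[X] = 5676873040158402483252283957448/5684341886080801486968994140625 ≈ 0.9987). Hence R_5(10) > 5392, i.e. R_5(10) ≥ 5393.

Largest n = 5392; hence R_5(10) > 5392.


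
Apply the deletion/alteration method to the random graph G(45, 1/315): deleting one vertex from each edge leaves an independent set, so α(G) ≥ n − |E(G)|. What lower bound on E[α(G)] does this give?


E[|E(G)|] = C(45, 2)·p = 990 · (1/315) = 22/7.
E[α(G)] ≥ n − E[|E(G)|] = 45 − 22/7 = 293/7.
Numerically: ≈ 41.8571.
(This is only a lower bound; the true E[α(G)] may be larger.)

E[α(G)] ≥ 293/7 ≈ 41.8571.


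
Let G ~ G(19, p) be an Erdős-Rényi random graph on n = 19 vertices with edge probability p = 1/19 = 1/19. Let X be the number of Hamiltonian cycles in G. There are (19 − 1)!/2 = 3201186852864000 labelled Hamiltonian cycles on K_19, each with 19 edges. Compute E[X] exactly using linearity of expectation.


K_19 has (19 − 1)!/2 = 3201186852864000 labelled Hamiltonian cycles.
For each such Hamiltonian cycle H, let X_H = 1 if all 19 edges of H are present in G. Then P[X_H = 1] = p^{19} = (1/19)^{19} = 1/1978419655660313589123979.
Summing the indicators: E[X] = Σ_H E[X_H] = 3201186852864000 · p^{19} = 3201186852864000 · 1/1978419655660313589123979 = 3201186852864000/1978419655660313589123979.
Numerically: E[X] ≈ 1.6181e-09.

E[X] = 3201186852864000 · (1/19)^{19} = 3201186852864000/1978419655660313589123979 ≈ 1.6181e-09.


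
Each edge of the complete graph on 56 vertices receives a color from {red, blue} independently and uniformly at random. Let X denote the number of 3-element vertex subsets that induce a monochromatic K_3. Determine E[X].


Let X = Σ_S X_S over the C(56, 3) = 27720 subsets S of size 3, where X_S = 1 if the K_3 on S is monochromatic.
For a fixed S, the K_3 on S has C(3, 2) = 3 edges. P[all 3 edges red] = (1/2)^3, and likewise for blue, so P[monochromatic] = 2·(1/2)^3 = 2^{1 − 3} = 1/4.
Summing: E[X] = C(56, 3) · 2^{1 − 3} = 27720 · 1/4 = 6930.
Numerically: E[X] ≈ 6930.000000.

E[X] = C(56,3)·2^(1−C(3,2)) = 6930 ≈ 6930.000000.


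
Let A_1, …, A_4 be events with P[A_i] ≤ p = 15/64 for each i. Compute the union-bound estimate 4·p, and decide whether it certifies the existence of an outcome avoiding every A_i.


Union bound: P[∪_{i=1}^{4} A_i] ≤ Σ_i P[A_i] ≤ 4·p = 4·(15/64) = 15/16.
Numerically: 15/16 ≈ 0.9375000.
Is 15/16 < 1? YES.
Since P[∪ A_i] ≤ 15/16 < 1, the complement has P[∩ A_i^c] ≥ 1 − 15/16 = 1/16 > 0, so some outcome avoids every A_i.

4·p = 15/16 ≈ 0.9375000; existence CERTIFIED by the union bound.


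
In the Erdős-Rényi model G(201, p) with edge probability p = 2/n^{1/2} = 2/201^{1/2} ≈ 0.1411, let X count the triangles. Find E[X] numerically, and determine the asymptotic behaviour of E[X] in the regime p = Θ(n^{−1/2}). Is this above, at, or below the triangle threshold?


Number of potential triangles: C(201, 3) = 1333300.
Each occurs with probability p³ ≈ (0.1411)³ ≈ 2.807346e-03.
By linearity: E[X] = C(201, 3)·p³ ≈ 1333300 · 2.807346e-03 ≈ 3743.0341.
Since α = 1/2 < 1, p = c/n^{1/2} ≫ 1/n is above the triangle threshold p ~ 1/n. Asymptotically E[X] ~ (c³/6)·n^{3(1−α)} = (2³/6)·n^{1.5} → ∞; triangles are abundant w.h.p.

E[X] ≈ 3743.0341; in regime p = Θ(1/n^{1/2}) E[X] diverges (above the triangle threshold p ~ 1/n).


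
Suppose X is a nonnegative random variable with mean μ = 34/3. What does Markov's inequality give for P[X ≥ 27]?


μ = E[X] = 34/3, a = 27.
Markov: P[X ≥ 27] ≤ μ/a = (34/3)/27 = 34/81.
Numerically: ≈ 0.419753.
(Since a = 27 > μ = 11.333333, the bound 34/81 is < 1 and informative.)

P[X ≥ 27] ≤ 34/81 ≈ 0.419753.


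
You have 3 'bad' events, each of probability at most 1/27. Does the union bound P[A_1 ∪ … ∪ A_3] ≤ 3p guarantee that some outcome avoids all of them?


Union bound: P[∪_{i=1}^{3} A_i] ≤ Σ_i P[A_i] ≤ 3·p = 3·(1/27) = 1/9.
Numerically: 1/9 ≈ 0.1111111.
Is 1/9 < 1? YES.
Since P[∪ A_i] ≤ 1/9 < 1, the complement has P[∩ A_i^c] ≥ 1 − 1/9 = 8/9 > 0, so some outcome avoids every A_i.

3·p = 1/9 ≈ 0.1111111; existence CERTIFIED by the union bound.


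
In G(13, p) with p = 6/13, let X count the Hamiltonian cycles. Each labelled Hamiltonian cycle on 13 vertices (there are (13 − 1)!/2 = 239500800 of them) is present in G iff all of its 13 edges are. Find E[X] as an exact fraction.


K_13 has (13 − 1)!/2 = 239500800 labelled Hamiltonian cycles.
For each such Hamiltonian cycle H, let X_H = 1 if all 13 edges of H are present in G. Then P[X_H = 1] = p^{13} = (6/13)^{13} = 13060694016/302875106592253.
By linearity of expectation: E[X] = Σ_H E[X_H] = 239500800 · p^{13} = 239500800 · 13060694016/302875106592253 = 3128046665387212800/302875106592253.
Numerically: E[X] ≈ 10328.

E[X] = 239500800 · (6/13)^{13} = 3128046665387212800/302875106592253 ≈ 10328.


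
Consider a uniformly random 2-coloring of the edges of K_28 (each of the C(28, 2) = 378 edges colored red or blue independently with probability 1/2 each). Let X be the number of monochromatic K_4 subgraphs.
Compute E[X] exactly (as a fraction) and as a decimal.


Let X = Σ_S X_S over the C(28, 4) = 20475 subsets S of size 4, where X_S = 1 if the K_4 on S is monochromatic.
For a fixed S, the K_4 on S has C(4, 2) = 6 edges. P[all 6 edges red] = (1/2)^6, and likewise for blue, so P[monochromatic] = 2·(1/2)^6 = 2^{1 − 6} = 1/32.
By linearity: E[X] = C(28, 4) · 2^{1 − 6} = 20475 · 1/32 = 20475/32.
Numerically: E[X] ≈ 639.8438.

E[X] = C(28,4)·2^(1−C(4,2)) = 20475/32 ≈ 639.8438.


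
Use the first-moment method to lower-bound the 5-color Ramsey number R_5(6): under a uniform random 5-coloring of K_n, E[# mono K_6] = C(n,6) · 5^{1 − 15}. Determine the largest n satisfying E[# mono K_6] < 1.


We need C(n, 6) · 5^{1 − 15} < 1, i.e. C(n, 6) < 5^{15 − 1} = 6103515625.
Check values of n near the boundary:
  n = 128: C(128, 6) = 5423611200; 5423611200 < 6103515625? YES
  n = 129: C(129, 6) = 5688177600; 5688177600 < 6103515625? YES
  n = 130: C(130, 6) = 5963412000; 5963412000 < 6103515625? YES
  n = 131: C(131, 6) = 6249655776; 6249655776 < 6103515625? NO
  n = 132: C(132, 6) = 6547258432; 6547258432 < 6103515625? NO
  n = 133: C(133, 6) = 6856577728; 6856577728 < 6103515625? NO
The largest n with C(n, 6) < 6103515625 is n = 130 (where E[X] = 47707296/48828125 ≈ 0.97705). Hence R_5(6) > 130, i.e. R_5(6) ≥ 131.

Largest n = 130; hence R_5(6) > 130.


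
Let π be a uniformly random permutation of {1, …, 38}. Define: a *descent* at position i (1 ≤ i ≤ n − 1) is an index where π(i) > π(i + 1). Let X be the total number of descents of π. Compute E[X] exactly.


Write X = Σ X_I over i = 1, …, 37, with X_I the indicator of one descent.
There are 37 indicators.
For each fixed i, the pair (π(i), π(i+1)) is a uniformly random ordered pair of distinct values from {1, …, 38}; by symmetry P[π(i) > π(i+1)] = 1/2.
By linearity: E[X] = 37 · (1/2) = (38 − 1) · (1/2) = 37/2 ≈ 18.500.

E[X] = 37/2 = 18.500.


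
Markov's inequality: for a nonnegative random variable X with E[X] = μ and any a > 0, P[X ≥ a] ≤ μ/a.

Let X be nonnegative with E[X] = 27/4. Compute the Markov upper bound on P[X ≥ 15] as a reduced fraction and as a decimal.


μ = E[X] = 27/4, a = 15.
Markov: P[X ≥ 15] ≤ μ/a = (27/4)/15 = 9/20.
Numerically: ≈ 0.45000.
(Since a = 15 > μ = 6.75000, the bound 9/20 is < 1 and informative.)

P[X ≥ 15] ≤ 9/20 ≈ 0.45000.


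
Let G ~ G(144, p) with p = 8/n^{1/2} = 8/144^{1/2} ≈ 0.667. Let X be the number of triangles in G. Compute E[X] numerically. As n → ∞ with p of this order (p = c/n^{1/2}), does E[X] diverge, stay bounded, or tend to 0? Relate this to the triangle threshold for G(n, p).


Number of potential triangles: C(144, 3) = 487344.
Each occurs with probability p³ ≈ (0.667)³ ≈ 2.96296e-01.
By linearity: E[X] = C(144, 3)·p³ ≈ 487344 · 2.96296e-01 ≈ 144398.222.
Since α = 1/2 < 1, p = c/n^{1/2} ≫ 1/n is above the triangle threshold p ~ 1/n. Asymptotically E[X] ~ (c³/6)·n^{3(1−α)} = (8³/6)·n^{1.5} → ∞; triangles are abundant w.h.p.

E[X] ≈ 144398.222; in regime p = Θ(1/n^{1/2}) E[X] diverges (above the triangle threshold p ~ 1/n).


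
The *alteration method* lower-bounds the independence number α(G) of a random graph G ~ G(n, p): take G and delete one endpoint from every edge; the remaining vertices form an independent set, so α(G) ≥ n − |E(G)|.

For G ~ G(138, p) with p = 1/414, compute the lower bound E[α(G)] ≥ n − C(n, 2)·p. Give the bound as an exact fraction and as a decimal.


E[|E(G)|] = C(138, 2)·p = 9453 · (1/414) = 137/6.
E[α(G)] ≥ n − E[|E(G)|] = 138 − 137/6 = 691/6.
Numerically: ≈ 115.167.
(This is only a lower bound; the true E[α(G)] may be larger.)

E[α(G)] ≥ 691/6 ≈ 115.167.


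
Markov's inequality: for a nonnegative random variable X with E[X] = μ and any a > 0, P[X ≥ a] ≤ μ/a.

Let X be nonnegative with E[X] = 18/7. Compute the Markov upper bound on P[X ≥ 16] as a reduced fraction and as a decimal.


μ = E[X] = 18/7, a = 16.
Markov: P[X ≥ 16] ≤ μ/a = (18/7)/16 = 9/56.
Numerically: ≈ 0.16071.
(Since a = 16 > μ = 2.57143, the bound 9/56 is < 1 and informative.)

P[X ≥ 16] ≤ 9/56 ≈ 0.16071.


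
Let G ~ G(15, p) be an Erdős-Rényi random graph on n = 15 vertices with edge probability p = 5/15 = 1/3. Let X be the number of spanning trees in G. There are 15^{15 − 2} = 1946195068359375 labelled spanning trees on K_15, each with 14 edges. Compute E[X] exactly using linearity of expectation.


K_15 has 15^{15 − 2} = 1946195068359375 labelled spanning trees.
For each such spanning tree H, let X_H = 1 if all 14 edges of H are present in G. Then P[X_H = 1] = p^{14} = (1/3)^{14} = 1/4782969.
Summing the indicators: E[X] = Σ_H E[X_H] = 1946195068359375 · p^{14} = 1946195068359375 · 1/4782969 = 1220703125/3.
Numerically: E[X] ≈ 4.069e+08.

E[X] = 1946195068359375 · (1/3)^{14} = 1220703125/3 ≈ 4.069e+08.


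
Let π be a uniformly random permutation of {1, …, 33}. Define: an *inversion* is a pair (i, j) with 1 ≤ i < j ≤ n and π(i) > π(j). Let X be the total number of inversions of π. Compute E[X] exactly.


Write X = Σ X_I over the C(33, 2) = 528 pairs i < j, with X_I the indicator of one inversion.
There are 528 indicators.
For each fixed pair i < j, the values π(i) and π(j) are two distinct elements of {1, …, 33} in uniformly random order; by symmetry P[π(i) > π(j)] = 1/2.
By linearity: E[X] = 528 · (1/2) = C(33, 2) · (1/2) = 528/2 = 264 ≈ 264.00000.

E[X] = 264 = 264.00000.


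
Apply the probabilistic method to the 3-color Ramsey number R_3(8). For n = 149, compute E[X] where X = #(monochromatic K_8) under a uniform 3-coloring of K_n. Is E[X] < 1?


E[X] = C(149, 8) · 3^{1 − 28} = 4976826800946 · 3^{−27} = 4976826800946/7625597484987.
As a reduced fraction: E[X] = 1658942266982/2541865828329 ≈ 0.65265.
Is E[X] < 1? YES.
Since E[X] < 1, there exists a 3-coloring of K_{149} with no monochromatic K_8; hence R_3(8) > 149.

E[X] = 1658942266982/2541865828329 ≈ 0.65265; E[X] < 1, so R_3(8) > 149.


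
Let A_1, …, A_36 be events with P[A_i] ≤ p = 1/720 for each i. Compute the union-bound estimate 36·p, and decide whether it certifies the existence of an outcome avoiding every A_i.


Union bound: P[∪_{i=1}^{36} A_i] ≤ Σ_i P[A_i] ≤ 36·p = 36·(1/720) = 1/20.
Numerically: 1/20 ≈ 0.050000.
Is 1/20 < 1? YES.
Since P[∪ A_i] ≤ 1/20 < 1, the complement has P[∩ A_i^c] ≥ 1 − 1/20 = 19/20 > 0, so some outcome avoids every A_i.

36·p = 1/20 ≈ 0.050000; existence CERTIFIED by the union bound.


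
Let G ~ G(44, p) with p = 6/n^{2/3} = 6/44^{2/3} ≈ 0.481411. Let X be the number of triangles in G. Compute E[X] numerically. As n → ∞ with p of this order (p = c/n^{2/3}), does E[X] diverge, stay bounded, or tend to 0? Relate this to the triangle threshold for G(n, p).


Number of potential triangles: C(44, 3) = 13244.
Each occurs with probability p³ ≈ (0.481411)³ ≈ 1.11570248e-01.
By linearity: E[X] = C(44, 3)·p³ ≈ 13244 · 1.11570248e-01 ≈ 1477.636364.
Since α = 2/3 < 1, p = c/n^{2/3} ≫ 1/n is above the triangle threshold p ~ 1/n. Asymptotically E[X] ~ (c³/6)·n^{3(1−α)} = (6³/6)·n^{1} → ∞; triangles are abundant w.h.p.

E[X] ≈ 1477.636364; in regime p = Θ(1/n^{2/3}) E[X] diverges (above the triangle threshold p ~ 1/n).


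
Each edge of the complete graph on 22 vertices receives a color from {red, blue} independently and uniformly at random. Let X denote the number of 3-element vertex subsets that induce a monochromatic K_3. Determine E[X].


Let X = Σ_S X_S over the C(22, 3) = 1540 subsets S of size 3, where X_S = 1 if the K_3 on S is monochromatic.
For a fixed S, the K_3 on S has C(3, 2) = 3 edges. P[all 3 edges red] = (1/2)^3, and likewise for blue, so P[monochromatic] = 2·(1/2)^3 = 2^{1 − 3} = 1/4.
By linearity: E[X] = C(22, 3) · 2^{1 − 3} = 1540 · 1/4 = 385.
Numerically: E[X] ≈ 385.00000.

E[X] = C(22,3)·2^(1−C(3,2)) = 385 ≈ 385.00000.


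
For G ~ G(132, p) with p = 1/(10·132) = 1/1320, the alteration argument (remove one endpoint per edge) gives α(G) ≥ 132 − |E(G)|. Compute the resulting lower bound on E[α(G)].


E[|E(G)|] = C(132, 2)·p = 8646 · (1/1320) = 131/20.
E[α(G)] ≥ n − E[|E(G)|] = 132 − 131/20 = 2509/20.
Numerically: ≈ 125.4500.
(This is only a lower bound; the true E[α(G)] may be larger.)

E[α(G)] ≥ 2509/20 ≈ 125.4500.


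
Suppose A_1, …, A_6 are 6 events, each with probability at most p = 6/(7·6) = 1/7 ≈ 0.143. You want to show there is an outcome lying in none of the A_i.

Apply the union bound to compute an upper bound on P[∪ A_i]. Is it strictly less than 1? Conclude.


Union bound: P[∪_{i=1}^{6} A_i] ≤ Σ_i P[A_i] ≤ 6·p = 6·(1/7) = 6/7.
Numerically: 6/7 ≈ 0.857.
Is 6/7 < 1? YES.
Since P[∪ A_i] ≤ 6/7 < 1, the complement has P[∩ A_i^c] ≥ 1 − 6/7 = 1/7 > 0, so some outcome avoids every A_i.

6·p = 6/7 ≈ 0.857; existence CERTIFIED by the union bound.


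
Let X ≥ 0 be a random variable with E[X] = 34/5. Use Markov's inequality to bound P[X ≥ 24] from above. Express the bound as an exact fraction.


μ = E[X] = 34/5, a = 24.
Markov: P[X ≥ 24] ≤ μ/a = (34/5)/24 = 17/60.
Numerically: ≈ 0.28333.
(Since a = 24 > μ = 6.80000, the bound 17/60 is < 1 and informative.)

P[X ≥ 24] ≤ 17/60 ≈ 0.28333.


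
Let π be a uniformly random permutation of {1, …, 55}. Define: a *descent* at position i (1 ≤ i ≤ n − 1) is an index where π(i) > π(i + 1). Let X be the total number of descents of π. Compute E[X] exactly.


Write X = Σ X_I over i = 1, …, 54, with X_I the indicator of one descent.
There are 54 indicators.
For each fixed i, the pair (π(i), π(i+1)) is a uniformly random ordered pair of distinct values from {1, …, 55}; by symmetry P[π(i) > π(i+1)] = 1/2.
By linearity: E[X] = 54 · (1/2) = (55 − 1) · (1/2) = 27 ≈ 27.00000.

E[X] = 27 = 27.00000.


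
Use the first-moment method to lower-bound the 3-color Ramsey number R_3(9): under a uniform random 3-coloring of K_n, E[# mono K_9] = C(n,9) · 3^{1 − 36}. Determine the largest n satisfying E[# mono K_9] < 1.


We need C(n, 9) · 3^{1 − 36} < 1, i.e. C(n, 9) < 3^{36 − 1} = 50031545098999707.
Check values of n near the boundary:
  n = 295: C(295, 9) = 41221140106119260; 41221140106119260 < 50031545098999707? YES
  n = 296: C(296, 9) = 42513789098994080; 42513789098994080 < 50031545098999707? YES
  n = 297: C(297, 9) = 43842345008337645; 43842345008337645 < 50031545098999707? YES
  n = 298: C(298, 9) = 45207677551849890; 45207677551849890 < 50031545098999707? YES
  n = 299: C(299, 9) = 46610674441390059; 46610674441390059 < 50031545098999707? YES
  n = 300: C(300, 9) = 48052241692154700; 48052241692154700 < 50031545098999707? YES
  n = 301: C(301, 9) = 49533303936090975; 49533303936090975 < 50031545098999707? YES
  n = 302: C(302, 9) = 51054804739588650; 51054804739588650 < 50031545098999707? NO
  n = 303: C(303, 9) = 52617706925494425; 52617706925494425 < 50031545098999707? NO
  n = 304: C(304, 9) = 54222992899492560; 54222992899492560 < 50031545098999707? NO
The largest n with C(n, 9) < 50031545098999707 is n = 301 (where E[X] = 16511101312030325/16677181699666569 ≈ 0.99004). Hence R_3(9) > 301, i.e. R_3(9) ≥ 302.

Largest n = 301; hence R_3(9) > 301.


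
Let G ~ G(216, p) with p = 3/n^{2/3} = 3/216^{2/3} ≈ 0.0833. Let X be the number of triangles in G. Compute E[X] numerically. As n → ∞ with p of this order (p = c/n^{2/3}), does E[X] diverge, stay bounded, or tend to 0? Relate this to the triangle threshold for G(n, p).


Number of potential triangles: C(216, 3) = 1656360.
Each occurs with probability p³ ≈ (0.0833)³ ≈ 5.78704e-04.
By linearity: E[X] = C(216, 3)·p³ ≈ 1656360 · 5.78704e-04 ≈ 958.542.
Since α = 2/3 < 1, p = c/n^{2/3} ≫ 1/n is above the triangle threshold p ~ 1/n. Asymptotically E[X] ~ (c³/6)·n^{3(1−α)} = (3³/6)·n^{1} → ∞; triangles are abundant w.h.p.

E[X] ≈ 958.542; in regime p = Θ(1/n^{2/3}) E[X] diverges (above the triangle threshold p ~ 1/n).


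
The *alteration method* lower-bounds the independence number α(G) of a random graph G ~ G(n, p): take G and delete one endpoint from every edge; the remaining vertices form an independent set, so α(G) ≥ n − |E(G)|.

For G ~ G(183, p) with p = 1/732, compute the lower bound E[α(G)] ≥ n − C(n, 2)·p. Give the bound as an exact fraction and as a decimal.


E[|E(G)|] = C(183, 2)·p = 16653 · (1/732) = 91/4.
E[α(G)] ≥ n − E[|E(G)|] = 183 − 91/4 = 641/4.
Numerically: ≈ 160.2500.
(This is only a lower bound; the true E[α(G)] may be larger.)

E[α(G)] ≥ 641/4 ≈ 160.2500.


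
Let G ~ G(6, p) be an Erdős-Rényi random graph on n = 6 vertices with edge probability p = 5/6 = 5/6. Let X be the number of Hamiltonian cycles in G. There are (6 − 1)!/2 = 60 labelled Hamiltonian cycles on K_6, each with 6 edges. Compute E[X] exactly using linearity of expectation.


K_6 has (6 − 1)!/2 = 60 labelled Hamiltonian cycles.
For each such Hamiltonian cycle H, let X_H = 1 if all 6 edges of H are present in G. Then P[X_H = 1] = p^{6} = (5/6)^{6} = 15625/46656.
By linearity of expectation: E[X] = Σ_H E[X_H] = 60 · p^{6} = 60 · 15625/46656 = 78125/3888.
Numerically: E[X] ≈ 20.09.

E[X] = 60 · (5/6)^{6} = 78125/3888 ≈ 20.09.


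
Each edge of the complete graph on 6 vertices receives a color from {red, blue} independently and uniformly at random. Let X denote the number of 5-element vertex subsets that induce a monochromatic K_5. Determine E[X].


Let X = Σ_S X_S over the C(6, 5) = 6 subsets S of size 5, where X_S = 1 if the K_5 on S is monochromatic.
For a fixed S, the K_5 on S has C(5, 2) = 10 edges. P[all 10 edges red] = (1/2)^10, and likewise for blue, so P[monochromatic] = 2·(1/2)^10 = 2^{1 − 10} = 1/512.
By linearity of expectation: E[X] = C(6, 5) · 2^{1 − 10} = 6 · 1/512 = 3/256.
Numerically: E[X] ≈ 0.0117.

E[X] = C(6,5)·2^(1−C(5,2)) = 3/256 ≈ 0.0117.


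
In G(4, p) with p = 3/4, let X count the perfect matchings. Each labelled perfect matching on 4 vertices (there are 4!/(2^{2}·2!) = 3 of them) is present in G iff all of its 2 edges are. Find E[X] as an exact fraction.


K_4 has 4!/(2^{2}·2!) = 3 labelled perfect matchings.
For each such perfect matching H, let X_H = 1 if all 2 edges of H are present in G. Then P[X_H = 1] = p^{2} = (3/4)^{2} = 9/16.
Summing the indicators: E[X] = Σ_H E[X_H] = 3 · p^{2} = 3 · 9/16 = 27/16.
Numerically: E[X] ≈ 1.6875.

E[X] = 3 · (3/4)^{2} = 27/16 ≈ 1.6875.


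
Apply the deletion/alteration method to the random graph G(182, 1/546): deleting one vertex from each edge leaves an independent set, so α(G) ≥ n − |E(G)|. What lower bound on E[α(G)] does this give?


E[|E(G)|] = C(182, 2)·p = 16471 · (1/546) = 181/6.
E[α(G)] ≥ n − E[|E(G)|] = 182 − 181/6 = 911/6.
Numerically: ≈ 151.833.
(This is only a lower bound; the true E[α(G)] may be larger.)

E[α(G)] ≥ 911/6 ≈ 151.833.


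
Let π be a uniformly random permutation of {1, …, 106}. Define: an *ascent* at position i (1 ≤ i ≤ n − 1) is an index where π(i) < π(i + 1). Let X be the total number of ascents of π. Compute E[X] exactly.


Write X = Σ X_I over i = 1, …, 105, with X_I the indicator of one ascent.
There are 105 indicators.
For each fixed i, the pair (π(i), π(i+1)) is a uniformly random ordered pair of distinct values from {1, …, 106}; by symmetry P[π(i) < π(i+1)] = 1/2.
By linearity: E[X] = 105 · (1/2) = (106 − 1) · (1/2) = 105/2 ≈ 52.50000.

E[X] = 105/2 = 52.50000.


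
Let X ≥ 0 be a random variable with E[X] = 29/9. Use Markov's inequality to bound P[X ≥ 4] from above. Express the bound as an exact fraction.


μ = E[X] = 29/9, a = 4.
Markov: P[X ≥ 4] ≤ μ/a = (29/9)/4 = 29/36.
Numerically: ≈ 0.805556.
(Since a = 4 > μ = 3.222222, the bound 29/36 is < 1 and informative.)

P[X ≥ 4] ≤ 29/36 ≈ 0.805556.


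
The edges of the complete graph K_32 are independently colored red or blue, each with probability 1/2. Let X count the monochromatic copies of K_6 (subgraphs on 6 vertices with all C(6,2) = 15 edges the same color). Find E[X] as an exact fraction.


Let X = Σ_S X_S over the C(32, 6) = 906192 subsets S of size 6, where X_S = 1 if the K_6 on S is monochromatic.
For a fixed S, the K_6 on S has C(6, 2) = 15 edges. P[all 15 edges red] = (1/2)^15, and likewise for blue, so P[monochromatic] = 2·(1/2)^15 = 2^{1 − 15} = 1/16384.
By linearity: E[X] = C(32, 6) · 2^{1 − 15} = 906192 · 1/16384 = 56637/1024.
Numerically: E[X] ≈ 55.310.

E[X] = C(32,6)·2^(1−C(6,2)) = 56637/1024 ≈ 55.310.


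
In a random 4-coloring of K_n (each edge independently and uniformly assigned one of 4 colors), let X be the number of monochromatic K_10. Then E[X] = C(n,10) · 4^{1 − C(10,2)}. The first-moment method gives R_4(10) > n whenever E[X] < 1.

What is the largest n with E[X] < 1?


We need C(n, 10) · 4^{1 − 45} < 1, i.e. C(n, 10) < 4^{45 − 1} = 309485009821345068724781056.
Check values of n near the boundary:
  n = 2017: C(2017, 10) = 300324964434452596180990448; 300324964434452596180990448 < 309485009821345068724781056? YES
  n = 2018: C(2018, 10) = 301820606687612220663963508; 301820606687612220663963508 < 309485009821345068724781056? YES
  n = 2019: C(2019, 10) = 303322949179835278009229628; 303322949179835278009229628 < 309485009821345068724781056? YES
  n = 2020: C(2020, 10) = 304832018578739931133653656; 304832018578739931133653656 < 309485009821345068724781056? YES
  n = 2021: C(2021, 10) = 306347841644770462864800616; 306347841644770462864800616 < 309485009821345068724781056? YES
  n = 2022: C(2022, 10) = 307870445231474093395937796; 307870445231474093395937796 < 309485009821345068724781056? YES
  n = 2023: C(2023, 10) = 309399856285778485315440716; 309399856285778485315440716 < 309485009821345068724781056? YES
  n = 2024: C(2024, 10) = 310936101848269937576192656; 310936101848269937576192656 < 309485009821345068724781056? NO
  n = 2025: C(2025, 10) = 312479209053472269772600560; 312479209053472269772600560 < 309485009821345068724781056? NO
  n = 2026: C(2026, 10) = 314029205130126398094885285; 314029205130126398094885285 < 309485009821345068724781056? NO
The largest n with C(n, 10) < 309485009821345068724781056 is n = 2023 (where E[X] = 77349964071444621328860179/77371252455336267181195264 ≈ 1.000). Hence R_4(10) > 2023, i.e. R_4(10) ≥ 2024.

Largest n = 2023; hence R_4(10) > 2023.


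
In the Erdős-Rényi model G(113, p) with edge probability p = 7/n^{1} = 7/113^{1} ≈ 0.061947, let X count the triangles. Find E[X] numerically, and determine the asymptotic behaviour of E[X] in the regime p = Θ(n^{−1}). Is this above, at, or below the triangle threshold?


Number of potential triangles: C(113, 3) = 234136.
Each occurs with probability p³ ≈ (0.061947)³ ≈ 2.3771621e-04.
By linearity: E[X] = C(113, 3)·p³ ≈ 234136 · 2.3771621e-04 ≈ 55.65792.
Here α = 1, so p = 7/n is exactly at the triangle threshold p ~ 1/n. Asymptotically E[X] → c³/6 = 7³/6 = 343/6 ≈ 57.16667, a bounded constant. In this regime the triangle count is asymptotically Poisson(c³/6).

E[X] ≈ 55.65792; in regime p = Θ(1/n^{1}) E[X] stays bounded (at the triangle threshold p ~ 1/n).


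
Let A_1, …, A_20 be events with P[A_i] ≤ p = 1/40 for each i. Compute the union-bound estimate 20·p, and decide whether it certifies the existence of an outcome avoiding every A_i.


Union bound: P[∪_{i=1}^{20} A_i] ≤ Σ_i P[A_i] ≤ 20·p = 20·(1/40) = 1/2.
Numerically: 1/2 ≈ 0.500.
Is 1/2 < 1? YES.
Since P[∪ A_i] ≤ 1/2 < 1, the complement has P[∩ A_i^c] ≥ 1 − 1/2 = 1/2 > 0, so some outcome avoids every A_i.

20·p = 1/2 ≈ 0.500; existence CERTIFIED by the union bound.


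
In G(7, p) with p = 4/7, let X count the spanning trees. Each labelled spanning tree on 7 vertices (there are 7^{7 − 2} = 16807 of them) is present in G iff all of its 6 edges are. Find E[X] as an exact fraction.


K_7 has 7^{7 − 2} = 16807 labelled spanning trees.
For each such spanning tree H, let X_H = 1 if all 6 edges of H are present in G. Then P[X_H = 1] = p^{6} = (4/7)^{6} = 4096/117649.
Summing the indicators: E[X] = Σ_H E[X_H] = 16807 · p^{6} = 16807 · 4096/117649 = 4096/7.
Numerically: E[X] ≈ 585.

E[X] = 16807 · (4/7)^{6} = 4096/7 ≈ 585.


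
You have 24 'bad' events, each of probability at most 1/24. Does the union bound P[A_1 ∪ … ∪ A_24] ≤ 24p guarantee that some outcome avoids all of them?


Union bound: P[∪_{i=1}^{24} A_i] ≤ Σ_i P[A_i] ≤ 24·p = 24·(1/24) = 1.
Numerically: 1 ≈ 1.00000.
Is 1 < 1? NO.
Since the bound 1 is ≥ 1, the union bound is uninformative here; it does NOT by itself certify existence.

24·p = 1 ≈ 1.00000; existence NOT certified by the union bound.


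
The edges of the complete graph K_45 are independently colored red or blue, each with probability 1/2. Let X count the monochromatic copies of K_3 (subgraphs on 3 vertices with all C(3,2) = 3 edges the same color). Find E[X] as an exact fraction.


Let X = Σ_S X_S over the C(45, 3) = 14190 subsets S of size 3, where X_S = 1 if the K_3 on S is monochromatic.
For a fixed S, the K_3 on S has C(3, 2) = 3 edges. P[all 3 edges red] = (1/2)^3, and likewise for blue, so P[monochromatic] = 2·(1/2)^3 = 2^{1 − 3} = 1/4.
Summing: E[X] = C(45, 3) · 2^{1 − 3} = 14190 · 1/4 = 7095/2.
Numerically: E[X] ≈ 3547.5000.

E[X] = C(45,3)·2^(1−C(3,2)) = 7095/2 ≈ 3547.5000.


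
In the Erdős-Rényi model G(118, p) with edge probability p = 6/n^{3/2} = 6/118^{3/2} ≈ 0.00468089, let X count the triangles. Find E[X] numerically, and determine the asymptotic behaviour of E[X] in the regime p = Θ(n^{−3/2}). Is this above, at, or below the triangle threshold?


Number of potential triangles: C(118, 3) = 266916.
Each occurs with probability p³ ≈ (0.00468089)³ ≈ 1.02561584e-07.
By linearity: E[X] = C(118, 3)·p³ ≈ 266916 · 1.02561584e-07 ≈ 0.027375.
Since α = 3/2 > 1, p = c/n^{3/2} = o(1/n) is below the triangle threshold p ~ 1/n. Asymptotically E[X] ~ (c³/6)·n^{3(1−α)} = (6³/6)·n^{-1.5} → 0, so by Markov's inequality G has no triangles w.h.p.

E[X] ≈ 0.027375; in regime p = Θ(1/n^{3/2}) E[X] tends to 0 (below the triangle threshold p ~ 1/n).


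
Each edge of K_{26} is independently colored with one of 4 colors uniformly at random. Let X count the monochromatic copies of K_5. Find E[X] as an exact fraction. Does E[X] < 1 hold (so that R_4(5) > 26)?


E[X] = C(26, 5) · 4^{1 − 10} = 65780 · 4^{−9} = 65780/262144.
As a reduced fraction: E[X] = 16445/65536 ≈ 0.2509.
Is E[X] < 1? YES.
Since E[X] < 1, there exists a 4-coloring of K_{26} with no monochromatic K_5; hence R_4(5) > 26.

E[X] = 16445/65536 ≈ 0.2509; E[X] < 1, so R_4(5) > 26.


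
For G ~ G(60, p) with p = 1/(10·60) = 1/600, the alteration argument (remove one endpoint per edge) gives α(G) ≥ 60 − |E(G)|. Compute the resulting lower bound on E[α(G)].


E[|E(G)|] = C(60, 2)·p = 1770 · (1/600) = 59/20.
E[α(G)] ≥ n − E[|E(G)|] = 60 − 59/20 = 1141/20.
Numerically: ≈ 57.05000.
(This is only a lower bound; the true E[α(G)] may be larger.)

E[α(G)] ≥ 1141/20 ≈ 57.05000.


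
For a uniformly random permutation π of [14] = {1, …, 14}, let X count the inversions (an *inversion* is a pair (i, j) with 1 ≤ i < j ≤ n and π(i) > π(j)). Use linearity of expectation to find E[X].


Write X = Σ X_I over the C(14, 2) = 91 pairs i < j, with X_I the indicator of one inversion.
There are 91 indicators.
For each fixed pair i < j, the values π(i) and π(j) are two distinct elements of {1, …, 14} in uniformly random order; by symmetry P[π(i) > π(j)] = 1/2.
By linearity: E[X] = 91 · (1/2) = C(14, 2) · (1/2) = 91/2 = 91/2 ≈ 45.500.

E[X] = 91/2 = 45.500.


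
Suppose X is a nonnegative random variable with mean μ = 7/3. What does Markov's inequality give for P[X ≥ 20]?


μ = E[X] = 7/3, a = 20.
Markov: P[X ≥ 20] ≤ μ/a = (7/3)/20 = 7/60.
Numerically: ≈ 0.1167.
(Since a = 20 > μ = 2.3333, the bound 7/60 is < 1 and informative.)

P[X ≥ 20] ≤ 7/60 ≈ 0.1167.


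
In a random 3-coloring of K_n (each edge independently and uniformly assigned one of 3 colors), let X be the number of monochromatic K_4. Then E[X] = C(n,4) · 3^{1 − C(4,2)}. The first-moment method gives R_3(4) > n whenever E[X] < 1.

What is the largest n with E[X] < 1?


We need C(n, 4) · 3^{1 − 6} < 1, i.e. C(n, 4) < 3^{6 − 1} = 243.
Check values of n near the boundary:
  n = 9: C(9, 4) = 126; 126 < 243? YES
  n = 10: C(10, 4) = 210; 210 < 243? YES
  n = 11: C(11, 4) = 330; 330 < 243? NO
The largest n with C(n, 4) < 243 is n = 10 (where E[X] = 70/81 ≈ 0.8641975). Hence R_3(4) > 10, i.e. R_3(4) ≥ 11.

Largest n = 10; hence R_3(4) > 10.


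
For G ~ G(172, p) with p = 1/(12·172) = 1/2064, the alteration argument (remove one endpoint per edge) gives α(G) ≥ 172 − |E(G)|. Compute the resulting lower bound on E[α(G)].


E[|E(G)|] = C(172, 2)·p = 14706 · (1/2064) = 57/8.
E[α(G)] ≥ n − E[|E(G)|] = 172 − 57/8 = 1319/8.
Numerically: ≈ 164.875000.
(This is only a lower bound; the true E[α(G)] may be larger.)

E[α(G)] ≥ 1319/8 ≈ 164.875000.


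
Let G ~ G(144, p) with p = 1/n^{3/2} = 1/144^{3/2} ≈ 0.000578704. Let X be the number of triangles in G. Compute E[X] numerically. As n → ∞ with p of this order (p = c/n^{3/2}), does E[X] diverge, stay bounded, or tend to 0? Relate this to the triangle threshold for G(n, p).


Number of potential triangles: C(144, 3) = 487344.
Each occurs with probability p³ ≈ (0.000578704)³ ≈ 1.93806699e-10.
By linearity: E[X] = C(144, 3)·p³ ≈ 487344 · 1.93806699e-10 ≈ 0.000094.
Since α = 3/2 > 1, p = c/n^{3/2} = o(1/n) is below the triangle threshold p ~ 1/n. Asymptotically E[X] ~ (c³/6)·n^{3(1−α)} = (1³/6)·n^{-1.5} → 0, so by Markov's inequality G has no triangles w.h.p.

E[X] ≈ 0.000094; in regime p = Θ(1/n^{3/2}) E[X] tends to 0 (below the triangle threshold p ~ 1/n).


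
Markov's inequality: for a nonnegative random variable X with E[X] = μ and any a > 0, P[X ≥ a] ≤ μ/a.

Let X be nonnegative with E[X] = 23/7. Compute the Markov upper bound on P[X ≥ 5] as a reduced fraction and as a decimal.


μ = E[X] = 23/7, a = 5.
Markov: P[X ≥ 5] ≤ μ/a = (23/7)/5 = 23/35.
Numerically: ≈ 0.657.
(Since a = 5 > μ = 3.286, the bound 23/35 is < 1 and informative.)

P[X ≥ 5] ≤ 23/35 ≈ 0.657.


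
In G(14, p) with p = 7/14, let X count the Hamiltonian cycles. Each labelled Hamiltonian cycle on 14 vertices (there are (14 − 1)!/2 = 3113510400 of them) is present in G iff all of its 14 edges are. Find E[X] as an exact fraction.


K_14 has (14 − 1)!/2 = 3113510400 labelled Hamiltonian cycles.
For each such Hamiltonian cycle H, let X_H = 1 if all 14 edges of H are present in G. Then P[X_H = 1] = p^{14} = (1/2)^{14} = 1/16384.
Summing the indicators: E[X] = Σ_H E[X_H] = 3113510400 · p^{14} = 3113510400 · 1/16384 = 6081075/32.
Numerically: E[X] ≈ 190034.

E[X] = 3113510400 · (1/2)^{14} = 6081075/32 ≈ 190034.
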